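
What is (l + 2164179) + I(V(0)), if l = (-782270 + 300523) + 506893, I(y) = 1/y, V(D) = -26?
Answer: 56922449/26 ≈ 2.1893e+6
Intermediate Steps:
l = 25146 (l = -481747 + 506893 = 25146)
(l + 2164179) + I(V(0)) = (25146 + 2164179) + 1/(-26) = 2189325 - 1/26 = 56922449/26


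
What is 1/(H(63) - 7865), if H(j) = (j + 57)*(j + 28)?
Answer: 1/3055 ≈ 0.00032733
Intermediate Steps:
H(j) = (28 + j)*(57 + j) (H(j) = (57 + j)*(28 + j) = (28 + j)*(57 + j))
1/(H(63) - 7865) = 1/((1596 + 63² + 85*63) - 7865) = 1/((1596 + 3969 + 5355) - 7865) = 1/(10920 - 7865) = 1/3055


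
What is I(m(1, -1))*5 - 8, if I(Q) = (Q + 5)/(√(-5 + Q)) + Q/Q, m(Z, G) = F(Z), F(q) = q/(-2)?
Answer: -3 - 45*I*√22/22 ≈ -3.0 - 9.594*I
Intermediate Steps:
F(q) = -q/2 (F(q) = q*(-½) = -q/2)
m(Z, G) = -Z/2
I(Q) = 1 + (5 + Q)/√(-5 + Q) (I(Q) = (5 + Q)/√(-5 + Q) + 1 = 1 + (5 + Q)/√(-5 + Q))
I(m(1, -1))*5 - 8 = ((5 - ½*1 + √(-5 - ½*1))/√(-5 - ½*1))*5 - 8 = ((5 - ½ + √(-5 - ½))/√(-5 - ½))*5 - 8 = ((5 - ½ + √(-11/2))/√(-11/2))*5 - 8 = ((-I*√22/11)*(5 - ½ + I*√22/2))*5 - 8 = ((-I*√22/11)*(9/2 + I*√22/2))*5 - 8 = -I*√22*(9/2 + I*√22/2)/11*5 - 8 = -5*I*√22*(9/2 + I*√22/2)/11 - 8 = -8 - 5*I*√22*(9/2 + I*√22/2)/11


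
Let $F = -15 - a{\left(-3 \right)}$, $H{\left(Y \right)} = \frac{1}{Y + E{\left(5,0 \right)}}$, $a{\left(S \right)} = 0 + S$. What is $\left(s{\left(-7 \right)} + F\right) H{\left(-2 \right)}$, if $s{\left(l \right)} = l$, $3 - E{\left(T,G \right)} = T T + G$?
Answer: $\frac{19}{24} \approx 0.79167$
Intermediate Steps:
$E{\left(T,G \right)} = 3 - G - T^{2}$ ($E{\left(T,G \right)} = 3 - \left(T T + G\right) = 3 - \left(T^{2} + G\right) = 3 - \left(G + T^{2}\right) = 3 - G - T^{2}$)
$a{\left(S \right)} = S$
$H{\left(Y \right)} = \frac{1}{-22 + Y}$ ($H{\left(Y \right)} = \frac{1}{Y - 22} = \frac{1}{-22 + Y}$)
$F = -12$ ($F = -15 - -3 = -15 + 3 = -12$)
$\left(s{\left(-7 \right)} + F\right) H{\left(-2 \right)} = \frac{-7 - 12}{-22 - 2} = - \frac{19}{-24} = \left(-19\right) \left(- \frac{1}{24}\right) = \frac{19}{24}$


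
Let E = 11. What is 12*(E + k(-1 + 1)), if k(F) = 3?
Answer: 168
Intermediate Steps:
12*(E + k(-1 + 1)) = 12*(11 + 3) = 12*14 = 168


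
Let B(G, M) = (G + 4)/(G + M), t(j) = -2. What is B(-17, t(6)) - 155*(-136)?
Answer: 400533/19 ≈ 21081.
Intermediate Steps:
B(G, M) = (4 + G)/(G + M)
B(-17, t(6)) - 155*(-136) = (4 - 17)/(-17 - 2) - 155*(-136) = -13/(-19) + 21080 = -1/19*(-13) + 21080 = 13/19 + 21080 = 400533/19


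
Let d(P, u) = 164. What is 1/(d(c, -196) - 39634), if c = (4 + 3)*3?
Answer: -1/39470 ≈ -2.5336e-5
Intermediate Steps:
c = 21 (c = 7*3 = 21)
1/(d(c, -196) - 39634) = 1/(164 - 39634) = 1/(-39470) = -1/39470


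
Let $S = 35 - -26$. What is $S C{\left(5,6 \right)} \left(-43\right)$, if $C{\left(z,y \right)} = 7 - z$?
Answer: $-5246$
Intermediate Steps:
$S = 61$ ($S = 35 + 26 = 61$)
$S C{\left(5,6 \right)} \left(-43\right) = 61 \left(7 - 5\right) \left(-43\right) = 61 \cdot 2 \left(-43\right) = 122 \left(-43\right) = -5246$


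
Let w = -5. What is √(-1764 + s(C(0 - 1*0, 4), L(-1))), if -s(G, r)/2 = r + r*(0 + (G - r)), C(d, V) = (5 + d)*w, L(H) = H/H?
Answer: I*√1714 ≈ 41.401*I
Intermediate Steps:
L(H) = 1
C(d, V) = -25 - 5*d (C(d, V) = (5 + d)*(-5) = -25 - 5*d)
s(G, r) = -2*r - 2*r*(G - r) (s(G, r) = -2*(r + r*(0 + (G - r))) = -2*(r + r*(G - r)) = -2*r - 2*r*(G - r))
√(-1764 + s(C(0 - 1*0, 4), L(-1))) = √(-1764 + 2*1*(-1 + 1 - (-25 - 5*(0 - 1*0)))) = √(-1764 + 2*1*(-1 + 1 - (-25 - 5*(0 + 0)))) = √(-1764 + 2*1*(-1 + 1 - (-25 - 5*0))) = √(-1764 + 2*1*(-1 + 1 - (-25 + 0))) = √(-1764 + 2*1*(-1 + 1 - 1*(-25))) = √(-1764 + 2*1*(-1 + 1 + 25)) = √(-1764 + 2*1*25) = √(-1764 + 50) = √(-1714) = I*√1714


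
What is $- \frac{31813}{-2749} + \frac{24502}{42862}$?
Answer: $\frac{715462402}{58913819} \approx 12.144$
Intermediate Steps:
$- \frac{31813}{-2749} + \frac{24502}{42862} = \left(-31813\right) \left(- \frac{1}{2749}\right) + 24502 \cdot \frac{1}{42862} = \frac{31813}{2749} + \frac{12251}{21431} = \frac{715462402}{58913819}$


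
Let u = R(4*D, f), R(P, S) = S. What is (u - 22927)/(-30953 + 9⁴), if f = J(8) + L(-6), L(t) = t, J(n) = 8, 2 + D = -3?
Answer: 22925/24392 ≈ 0.93986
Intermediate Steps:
D = -5 (D = -2 - 3 = -5)
f = 2 (f = 8 - 6 = 2)
u = 2
(u - 22927)/(-30953 + 9⁴) = (2 - 22927)/(-30953 + 9⁴) = -22925/(-30953 + 6561) = -22925/(-24392) = -22925*(-1/24392) = 22925/24392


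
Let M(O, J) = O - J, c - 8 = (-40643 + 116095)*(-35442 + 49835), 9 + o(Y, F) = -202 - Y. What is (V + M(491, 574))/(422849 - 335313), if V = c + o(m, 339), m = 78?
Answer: 67873767/5471 ≈ 12406.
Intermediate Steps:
o(Y, F) = -211 - Y (o(Y, F) = -9 + (-202 - Y) = -211 - Y)
c = 1085980644 (c = 8 + (-40643 + 116095)*(-35442 + 49835) = 8 + 75452*14393 = 8 + 1085980636 = 1085980644)
V = 1085980355 (V = 1085980644 + (-211 - 1*78) = 1085980644 + (-211 - 78) = 1085980644 - 289 = 1085980355)
(V + M(491, 574))/(422849 - 335313) = (1085980355 + (491 - 1*574))/(422849 - 335313) = (1085980355 + (491 - 574))/87536 = (1085980355 - 83)*(1/87536) = 1085980272*(1/87536) = 67873767/5471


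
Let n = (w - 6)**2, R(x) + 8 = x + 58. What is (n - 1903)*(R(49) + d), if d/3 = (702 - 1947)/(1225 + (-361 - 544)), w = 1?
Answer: -5248071/32 ≈ -1.6400e+5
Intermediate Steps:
R(x) = 50 + x (R(x) = -8 + (x + 58) = -8 + (58 + x) = 50 + x)
n = 25 (n = (1 - 6)**2 = (-5)**2 = 25)
d = -747/64 (d = 3*((702 - 1947)/(1225 + (-361 - 544))) = 3*(-1245/(1225 - 905)) = 3*(-1245/320) = 3*(-1245*1/320) = 3*(-249/64) = -747/64 ≈ -11.672)
(n - 1903)*(R(49) + d) = (25 - 1903)*((50 + 49) - 747/64) = -1878*(99 - 747/64) = -1878*5589/64 = -5248071/32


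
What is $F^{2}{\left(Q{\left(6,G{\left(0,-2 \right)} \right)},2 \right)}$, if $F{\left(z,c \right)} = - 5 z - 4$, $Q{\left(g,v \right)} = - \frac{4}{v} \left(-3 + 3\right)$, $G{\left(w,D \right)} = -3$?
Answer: $16$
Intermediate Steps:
$Q{\left(g,v \right)} = 0$ ($Q{\left(g,v \right)} = - \frac{4}{v} 0 = 0$)
$F{\left(z,c \right)} = -4 - 5 z$
$F^{2}{\left(Q{\left(6,G{\left(0,-2 \right)} \right)},2 \right)} = \left(-4 - 0\right)^{2} = \left(-4 + 0\right)^{2} = \left(-4\right)^{2} = 16$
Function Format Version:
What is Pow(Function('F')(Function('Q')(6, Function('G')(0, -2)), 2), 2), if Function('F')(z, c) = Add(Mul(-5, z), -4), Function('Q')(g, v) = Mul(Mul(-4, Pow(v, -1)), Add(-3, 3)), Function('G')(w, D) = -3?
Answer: 16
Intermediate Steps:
Function('Q')(g, v) = 0 (Function('Q')(g, v) = Mul(Mul(-4, Pow(v, -1)), 0) = 0)
Function('F')(z, c) = Add(-4, Mul(-5, z))
Pow(Function('F')(Function('Q')(6, Function('G')(0, -2)), 2), 2) = Pow(Add(-4, Mul(-5, 0)), 2) = Pow(Add(-4, 0), 2) = Pow(-4, 2) = 16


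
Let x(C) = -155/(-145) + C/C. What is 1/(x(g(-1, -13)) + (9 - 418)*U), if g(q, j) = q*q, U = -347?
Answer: 29/4115827 ≈ 7.0460e-6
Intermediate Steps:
g(q, j) = q²
x(C) = 60/29 (x(C) = -155*(-1/145) + 1 = 31/29 + 1 = 60/29)
1/(x(g(-1, -13)) + (9 - 418)*U) = 1/(60/29 + (9 - 418)*(-347)) = 1/(60/29 - 409*(-347)) = 1/(60/29 + 141923) = 1/(4115827/29) = 29/4115827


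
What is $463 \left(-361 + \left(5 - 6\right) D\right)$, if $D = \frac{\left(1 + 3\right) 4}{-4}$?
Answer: $-165291$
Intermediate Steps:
$D = -4$ ($D = 4 \cdot 4 \left(- \frac{1}{4}\right) = 16 \left(- \frac{1}{4}\right) = -4$)
$463 \left(-361 + \left(5 - 6\right) D\right) = 463 \left(-361 + \left(5 - 6\right) \left(-4\right)\right) = 463 \left(-361 - -4\right) = 463 \left(-361 + 4\right) = 463 \left(-357\right) = -165291$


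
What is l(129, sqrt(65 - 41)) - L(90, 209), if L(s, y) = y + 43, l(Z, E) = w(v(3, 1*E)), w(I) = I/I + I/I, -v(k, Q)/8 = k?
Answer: -250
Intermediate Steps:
v(k, Q) = -8*k
w(I) = 2 (w(I) = 1 + 1 = 2)
l(Z, E) = 2
L(s, y) = 43 + y
l(129, sqrt(65 - 41)) - L(90, 209) = 2 - (43 + 209) = 2 - 1*252 = 2 - 252 = -250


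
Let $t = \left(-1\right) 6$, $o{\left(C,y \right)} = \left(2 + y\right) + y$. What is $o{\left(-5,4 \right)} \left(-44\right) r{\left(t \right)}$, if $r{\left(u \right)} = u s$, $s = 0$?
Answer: $0$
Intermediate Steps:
$o{\left(C,y \right)} = 2 + 2 y$
$t = -6$
$r{\left(u \right)} = 0$ ($r{\left(u \right)} = u 0 = 0$)
$o{\left(-5,4 \right)} \left(-44\right) r{\left(t \right)} = \left(2 + 2 \cdot 4\right) \left(-44\right) 0 = \left(2 + 8\right) \left(-44\right) 0 = 10 \left(-44\right) 0 = \left(-440\right) 0 = 0$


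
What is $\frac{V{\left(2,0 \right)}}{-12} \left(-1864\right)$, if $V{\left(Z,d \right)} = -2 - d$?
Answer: $- \frac{932}{3} \approx -310.67$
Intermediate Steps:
$\frac{V{\left(2,0 \right)}}{-12} \left(-1864\right) = \frac{-2 - 0}{-12} \left(-1864\right) = \left(-2 + 0\right) \left(- \frac{1}{12}\right) \left(-1864\right) = \left(-2\right) \left(- \frac{1}{12}\right) \left(-1864\right) = \frac{1}{6} \left(-1864\right) = - \frac{932}{3}$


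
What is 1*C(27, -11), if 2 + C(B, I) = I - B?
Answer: -40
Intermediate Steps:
C(B, I) = -2 + I - B (C(B, I) = -2 + (I - B) = -2 + I - B)
1*C(27, -11) = 1*(-2 - 11 - 1*27) = 1*(-2 - 11 - 27) = 1*(-40) = -40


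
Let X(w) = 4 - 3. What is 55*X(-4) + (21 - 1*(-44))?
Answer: 120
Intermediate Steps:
X(w) = 1
55*X(-4) + (21 - 1*(-44)) = 55*1 + (21 - 1*(-44)) = 55 + (21 + 44) = 55 + 65 = 120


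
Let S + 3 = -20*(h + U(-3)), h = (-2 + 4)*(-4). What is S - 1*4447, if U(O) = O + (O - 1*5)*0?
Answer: -4230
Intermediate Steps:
U(O) = O (U(O) = O + (O - 5)*0 = O + (-5 + O)*0 = O + 0 = O)
h = -8 (h = 2*(-4) = -8)
S = 217 (S = -3 - 20*(-8 - 3) = -3 - 20*(-11) = -3 + 220 = 217)
S - 1*4447 = 217 - 1*4447 = 217 - 4447 = -4230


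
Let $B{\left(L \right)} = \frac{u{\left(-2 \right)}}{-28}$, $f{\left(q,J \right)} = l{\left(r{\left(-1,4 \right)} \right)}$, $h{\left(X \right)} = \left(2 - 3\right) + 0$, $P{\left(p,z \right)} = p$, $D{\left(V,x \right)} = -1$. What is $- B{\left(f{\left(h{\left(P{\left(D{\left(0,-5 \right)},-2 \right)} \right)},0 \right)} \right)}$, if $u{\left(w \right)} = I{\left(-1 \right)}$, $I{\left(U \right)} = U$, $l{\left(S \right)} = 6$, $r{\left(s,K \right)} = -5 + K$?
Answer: $- \frac{1}{28} \approx -0.035714$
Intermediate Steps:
$h{\left(X \right)} = -1$ ($h{\left(X \right)} = -1 + 0 = -1$)
$u{\left(w \right)} = -1$
$f{\left(q,J \right)} = 6$
$B{\left(L \right)} = \frac{1}{28}$ ($B{\left(L \right)} = - \frac{1}{-28} = \left(-1\right) \left(- \frac{1}{28}\right) = \frac{1}{28}$)
$- B{\left(f{\left(h{\left(P{\left(D{\left(0,-5 \right)},-2 \right)} \right)},0 \right)} \right)} = \left(-1\right) \frac{1}{28} = - \frac{1}{28}$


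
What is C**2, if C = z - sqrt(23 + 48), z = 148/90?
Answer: 149251/2025 - 148*sqrt(71)/45 ≈ 45.992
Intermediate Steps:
z = 74/45 (z = 148*(1/90) = 74/45 ≈ 1.6444)
C = 74/45 - sqrt(71) (C = 74/45 - sqrt(23 + 48) = 74/45 - sqrt(71) ≈ -6.7817)
C**2 = (74/45 - sqrt(71))**2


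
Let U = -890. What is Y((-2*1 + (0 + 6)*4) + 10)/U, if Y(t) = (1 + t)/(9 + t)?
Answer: -33/36490 ≈ -0.00090436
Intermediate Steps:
Y(t) = (1 + t)/(9 + t)
Y((-2*1 + (0 + 6)*4) + 10)/U = ((1 + ((-2*1 + (0 + 6)*4) + 10))/(9 + ((-2*1 + (0 + 6)*4) + 10)))/(-890) = ((1 + ((-2 + 6*4) + 10))/(9 + ((-2 + 6*4) + 10)))*(-1/890) = ((1 + ((-2 + 24) + 10))/(9 + ((-2 + 24) + 10)))*(-1/890) = ((1 + (22 + 10))/(9 + (22 + 10)))*(-1/890) = ((1 + 32)/(9 + 32))*(-1/890) = (33/41)*(-1/890) = -33/36490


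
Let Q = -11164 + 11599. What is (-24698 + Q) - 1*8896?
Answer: -33159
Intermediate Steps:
Q = 435
(-24698 + Q) - 1*8896 = (-24698 + 435) - 1*8896 = -24263 - 8896 = -33159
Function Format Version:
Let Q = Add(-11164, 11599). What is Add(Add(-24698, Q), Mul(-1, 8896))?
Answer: -33159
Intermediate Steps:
Q = 435
Add(Add(-24698, Q), Mul(-1, 8896)) = Add(Add(-24698, 435), Mul(-1, 8896)) = Add(-24263, -8896) = -33159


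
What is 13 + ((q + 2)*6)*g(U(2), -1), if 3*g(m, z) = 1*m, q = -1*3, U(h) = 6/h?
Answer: 7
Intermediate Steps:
q = -3
g(m, z) = m/3 (g(m, z) = (1*m)/3 = m/3)
13 + ((q + 2)*6)*g(U(2), -1) = 13 + ((-3 + 2)*6)*((6/2)/3) = 13 + (-1*6)*((6*(1/2))/3) = 13 - 2*3 = 13 - 6*1 = 13 - 6 = 7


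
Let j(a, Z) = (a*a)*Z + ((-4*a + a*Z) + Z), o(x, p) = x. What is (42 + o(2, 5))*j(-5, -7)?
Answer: -5588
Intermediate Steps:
j(a, Z) = Z - 4*a + Z*a + Z*a**2 (j(a, Z) = a**2*Z + ((-4*a + Z*a) + Z) = Z*a**2 + (Z - 4*a + Z*a) = Z - 4*a + Z*a + Z*a**2)
(42 + o(2, 5))*j(-5, -7) = (42 + 2)*(-7 - 4*(-5) - 7*(-5) - 7*(-5)**2) = 44*(-7 + 20 + 35 - 7*25) = 44*(-7 + 20 + 35 - 175) = 44*(-127) = -5588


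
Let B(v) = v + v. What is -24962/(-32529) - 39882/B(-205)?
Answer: 93396857/952635 ≈ 98.041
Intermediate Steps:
B(v) = 2*v
-24962/(-32529) - 39882/B(-205) = -24962/(-32529) - 39882/(2*(-205)) = -24962*(-1/32529) - 39882/(-410) = 3566/4647 - 39882*(-1/410) = 3566/4647 + 19941/205 = 93396857/952635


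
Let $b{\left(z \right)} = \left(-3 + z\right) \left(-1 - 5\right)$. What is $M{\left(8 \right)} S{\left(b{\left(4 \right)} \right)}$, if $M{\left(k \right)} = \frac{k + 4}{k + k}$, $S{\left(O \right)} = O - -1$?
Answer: $- \frac{15}{4} \approx -3.75$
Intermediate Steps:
$b{\left(z \right)} = 18 - 6 z$ ($b{\left(z \right)} = \left(-3 + z\right) \left(-6\right) = 18 - 6 z$)
$S{\left(O \right)} = 1 + O$ ($S{\left(O \right)} = O + 1 = 1 + O$)
$M{\left(k \right)} = \frac{4 + k}{2 k}$
$M{\left(8 \right)} S{\left(b{\left(4 \right)} \right)} = \frac{4 + 8}{2 \cdot 8} \left(1 + \left(18 - 24\right)\right) = \frac{1}{2} \cdot \frac{1}{8} \cdot 12 \left(1 + \left(18 - 24\right)\right) = \frac{3 \left(1 - 6\right)}{4} = \frac{3}{4} \left(-5\right) = - \frac{15}{4}$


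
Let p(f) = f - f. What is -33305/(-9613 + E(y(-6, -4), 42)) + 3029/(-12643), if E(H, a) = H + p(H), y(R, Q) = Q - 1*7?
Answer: 391924019/121676232 ≈ 3.2210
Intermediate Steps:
p(f) = 0
y(R, Q) = -7 + Q (y(R, Q) = Q - 7 = -7 + Q)
E(H, a) = H (E(H, a) = H + 0 = H)
-33305/(-9613 + E(y(-6, -4), 42)) + 3029/(-12643) = -33305/(-9613 + (-7 - 4)) + 3029/(-12643) = -33305/(-9613 - 11) + 3029*(-1/12643) = -33305/(-9624) - 3029/12643 = -33305*(-1/9624) - 3029/12643 = 33305/9624 - 3029/12643 = 391924019/121676232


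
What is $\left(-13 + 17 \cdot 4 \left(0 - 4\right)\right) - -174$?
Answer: $-111$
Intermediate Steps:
$\left(-13 + 17 \cdot 4 \left(0 - 4\right)\right) - -174 = \left(-13 + 17 \cdot 4 \left(-4\right)\right) + 174 = \left(-13 + 17 \left(-16\right)\right) + 174 = \left(-13 - 272\right) + 174 = -285 + 174 = -111$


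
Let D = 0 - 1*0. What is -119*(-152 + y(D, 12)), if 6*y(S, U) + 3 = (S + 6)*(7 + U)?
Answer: 31773/2 ≈ 15887.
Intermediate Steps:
D = 0 (D = 0 + 0 = 0)
y(S, U) = -½ + (6 + S)*(7 + U)/6 (y(S, U) = -½ + ((S + 6)*(7 + U))/6 = -½ + ((6 + S)*(7 + U))/6 = -½ + (6 + S)*(7 + U)/6)
-119*(-152 + y(D, 12)) = -119*(-152 + (13/2 + 12 + (7/6)*0 + (⅙)*0*12)) = -119*(-152 + (13/2 + 12 + 0 + 0)) = -119*(-152 + 37/2) = -119*(-267/2) = 31773/2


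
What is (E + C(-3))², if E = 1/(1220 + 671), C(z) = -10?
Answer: 357550281/3575881 ≈ 99.989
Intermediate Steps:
E = 1/1891 ≈ 0.00052882
(E + C(-3))² = (1/1891 - 10)² = (-18909/1891)² = 357550281/3575881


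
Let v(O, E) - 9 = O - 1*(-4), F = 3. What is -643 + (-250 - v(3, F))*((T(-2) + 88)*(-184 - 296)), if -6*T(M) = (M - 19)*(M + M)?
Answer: 9447677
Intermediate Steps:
T(M) = -M*(-19 + M)/3 (T(M) = -(M - 19)*(M + M)/6 = -(-19 + M)*2*M/6 = -M*(-19 + M)/3)
v(O, E) = 13 + O (v(O, E) = 9 + (O - 1*(-4)) = 9 + (O + 4) = 9 + (4 + O) = 13 + O)
-643 + (-250 - v(3, F))*((T(-2) + 88)*(-184 - 296)) = -643 + (-250 - (13 + 3))*(((⅓)*(-2)*(19 - 1*(-2)) + 88)*(-184 - 296)) = -643 + (-250 - 1*16)*(((⅓)*(-2)*(19 + 2) + 88)*(-480)) = -643 + (-250 - 16)*(((⅓)*(-2)*21 + 88)*(-480)) = -643 - 266*(-14 + 88)*(-480) = -643 - 19684*(-480) = -643 - 266*(-35520) = -643 + 9448320 = 9447677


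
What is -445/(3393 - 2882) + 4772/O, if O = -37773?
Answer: -19247477/19302003 ≈ -0.99718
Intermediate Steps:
-445/(3393 - 2882) + 4772/O = -445/(3393 - 2882) + 4772/(-37773) = -445/511 + 4772*(-1/37773) = -445*1/511 - 4772/37773 = -445/511 - 4772/37773 = -19247477/19302003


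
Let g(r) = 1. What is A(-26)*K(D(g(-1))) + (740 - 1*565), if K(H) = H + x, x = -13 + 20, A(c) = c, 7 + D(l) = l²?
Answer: 149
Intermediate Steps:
D(l) = -7 + l²
x = 7
K(H) = 7 + H (K(H) = H + 7 = 7 + H)
A(-26)*K(D(g(-1))) + (740 - 1*565) = -26*(7 + (-7 + 1²)) + (740 - 1*565) = -26*(7 + (-7 + 1)) + (740 - 565) = -26*(7 - 6) + 175 = -26*1 + 175 = -26 + 175 = 149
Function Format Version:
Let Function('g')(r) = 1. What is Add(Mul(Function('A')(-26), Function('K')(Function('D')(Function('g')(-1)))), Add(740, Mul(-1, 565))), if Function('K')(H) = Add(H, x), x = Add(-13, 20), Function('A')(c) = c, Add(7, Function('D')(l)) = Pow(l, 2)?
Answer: 149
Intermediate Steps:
Function('D')(l) = Add(-7, Pow(l, 2))
x = 7
Function('K')(H) = Add(7, H) (Function('K')(H) = Add(H, 7) = Add(7, H))
Add(Mul(Function('A')(-26), Function('K')(Function('D')(Function('g')(-1)))), Add(740, Mul(-1, 565))) = Add(Mul(-26, Add(7, Add(-7, Pow(1, 2)))), Add(740, Mul(-1, 565))) = Add(Mul(-26, Add(7, Add(-7, 1))), Add(740, -565)) = Add(Mul(-26, Add(7, -6)), 175) = Add(Mul(-26, 1), 175) = Add(-26, 175) = 149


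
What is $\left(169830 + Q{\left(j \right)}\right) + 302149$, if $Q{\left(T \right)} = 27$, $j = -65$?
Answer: $472006$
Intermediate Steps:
$\left(169830 + Q{\left(j \right)}\right) + 302149 = \left(169830 + 27\right) + 302149 = 169857 + 302149 = 472006$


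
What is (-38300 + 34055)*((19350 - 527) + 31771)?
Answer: -214771530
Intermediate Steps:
(-38300 + 34055)*((19350 - 527) + 31771) = -4245*(18823 + 31771) = -4245*50594 = -214771530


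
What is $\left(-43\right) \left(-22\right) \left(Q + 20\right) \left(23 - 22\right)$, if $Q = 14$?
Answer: $32164$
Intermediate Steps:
$\left(-43\right) \left(-22\right) \left(Q + 20\right) \left(23 - 22\right) = \left(-43\right) \left(-22\right) \left(14 + 20\right) \left(23 - 22\right) = 946 \cdot 34 \cdot 1 = 946 \cdot 34 = 32164$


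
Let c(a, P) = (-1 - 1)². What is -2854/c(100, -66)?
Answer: -1427/2 ≈ -713.50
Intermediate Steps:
c(a, P) = 4 (c(a, P) = (-2)² = 4)
-2854/c(100, -66) = -2854/4 = -2854*¼ = -1427/2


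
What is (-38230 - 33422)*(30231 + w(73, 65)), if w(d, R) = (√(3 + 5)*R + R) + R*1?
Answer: -2175426372 - 9314760*√2 ≈ -2.1886e+9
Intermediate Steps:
w(d, R) = 2*R + 2*R*√2 (w(d, R) = (√8*R + R) + R = ((2*√2)*R + R) + R = (2*R*√2 + R) + R = (R + 2*R*√2) + R = 2*R + 2*R*√2)
(-38230 - 33422)*(30231 + w(73, 65)) = (-38230 - 33422)*(30231 + 2*65*(1 + √2)) = -71652*(30231 + (130 + 130*√2)) = -71652*(30361 + 130*√2) = -2175426372 - 9314760*√2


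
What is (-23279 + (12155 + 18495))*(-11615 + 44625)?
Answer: 243316710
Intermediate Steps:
(-23279 + (12155 + 18495))*(-11615 + 44625) = (-23279 + 30650)*33010 = 7371*33010 = 243316710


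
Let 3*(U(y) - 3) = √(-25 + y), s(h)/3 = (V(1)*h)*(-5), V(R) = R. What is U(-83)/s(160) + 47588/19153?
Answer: 38051247/15322400 - I*√3/1200 ≈ 2.4834 - 0.0014434*I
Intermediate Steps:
s(h) = -15*h (s(h) = 3*((1*h)*(-5)) = 3*(h*(-5)) = 3*(-5*h) = -15*h)
U(y) = 3 + √(-25 + y)/3
U(-83)/s(160) + 47588/19153 = (3 + √(-25 - 83)/3)/((-15*160)) + 47588/19153 = (3 + √(-108)/3)/(-2400) + 47588*(1/19153) = (3 + (6*I*√3)/3)*(-1/2400) + 47588/19153 = (3 + 2*I*√3)*(-1/2400) + 47588/19153 = (-1/800 - I*√3/1200) + 47588/19153 = 38051247/15322400 - I*√3/1200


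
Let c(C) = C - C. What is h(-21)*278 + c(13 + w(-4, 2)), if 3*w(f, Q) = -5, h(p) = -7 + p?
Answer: -7784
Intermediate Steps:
w(f, Q) = -5/3 (w(f, Q) = (⅓)*(-5) = -5/3)
c(C) = 0
h(-21)*278 + c(13 + w(-4, 2)) = (-7 - 21)*278 + 0 = -28*278 + 0 = -7784 + 0 = -7784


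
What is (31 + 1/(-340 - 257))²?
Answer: 342472036/356409 ≈ 960.90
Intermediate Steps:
(31 + 1/(-340 - 257))² = (31 + 1/(-597))² = (31 - 1/597)² = (18506/597)² = 342472036/356409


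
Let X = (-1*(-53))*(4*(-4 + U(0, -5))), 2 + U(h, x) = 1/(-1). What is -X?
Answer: 1484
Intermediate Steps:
U(h, x) = -3 (U(h, x) = -2 + 1/(-1) = -2 - 1 = -3)
X = -1484 (X = (-1*(-53))*(4*(-4 - 3)) = 53*(4*(-7)) = 53*(-28) = -1484)
-X = -1*(-1484) = 1484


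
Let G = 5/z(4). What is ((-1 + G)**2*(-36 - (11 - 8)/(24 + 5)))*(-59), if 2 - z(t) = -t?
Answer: 20591/348 ≈ 59.170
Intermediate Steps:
z(t) = 2 + t (z(t) = 2 - (-1)*t = 2 + t)
G = 5/6 (G = 5/(2 + 4) = 5/6 ≈ 0.83333)
((-1 + G)**2*(-36 - (11 - 8)/(24 + 5)))*(-59) = ((-1 + 5/6)**2*(-36 - (11 - 8)/(24 + 5)))*(-59) = ((-1/6)**2*(-36 - 3/29))*(-59) = ((-36 - 3/29)/36)*(-59) = ((1/36)*(-1047/29))*(-59) = -349/348*(-59) = 20591/348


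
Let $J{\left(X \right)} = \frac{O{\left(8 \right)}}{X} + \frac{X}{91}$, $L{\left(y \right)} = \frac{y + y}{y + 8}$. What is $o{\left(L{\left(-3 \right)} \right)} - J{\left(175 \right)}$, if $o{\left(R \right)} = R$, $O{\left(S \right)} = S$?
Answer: $- \frac{7209}{2275} \approx -3.1688$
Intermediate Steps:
$L{\left(y \right)} = \frac{2 y}{8 + y}$
$J{\left(X \right)} = \frac{8}{X} + \frac{X}{91}$
$o{\left(L{\left(-3 \right)} \right)} - J{\left(175 \right)} = 2 \left(-3\right) \frac{1}{8 - 3} - \left(\frac{8}{175} + \frac{1}{91} \cdot 175\right) = 2 \left(-3\right) \frac{1}{5} - \left(8 \cdot \frac{1}{175} + \frac{25}{13}\right) = 2 \left(-3\right) \frac{1}{5} - \left(\frac{8}{175} + \frac{25}{13}\right) = - \frac{6}{5} - \frac{4479}{2275} = - \frac{7209}{2275}$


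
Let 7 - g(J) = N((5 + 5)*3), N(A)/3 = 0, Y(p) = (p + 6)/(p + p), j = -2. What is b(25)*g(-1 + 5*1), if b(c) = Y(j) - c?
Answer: -182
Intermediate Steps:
Y(p) = (6 + p)/(2*p) (Y(p) = (6 + p)/((2*p)) = (6 + p)*(1/(2*p)) = (6 + p)/(2*p))
N(A) = 0 (N(A) = 3*0 = 0)
g(J) = 7 (g(J) = 7 - 1*0 = 7 + 0 = 7)
b(c) = -1 - c (b(c) = (½)*(6 - 2)/(-2) - c = (½)*(-½)*4 - c = -1 - c)
b(25)*g(-1 + 5*1) = (-1 - 1*25)*7 = (-1 - 25)*7 = -26*7 = -182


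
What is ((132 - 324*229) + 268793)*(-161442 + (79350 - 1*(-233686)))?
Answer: 29519748026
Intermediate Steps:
((132 - 324*229) + 268793)*(-161442 + (79350 - 1*(-233686))) = ((132 - 74196) + 268793)*(-161442 + (79350 + 233686)) = (-74064 + 268793)*(-161442 + 313036) = 194729*151594 = 29519748026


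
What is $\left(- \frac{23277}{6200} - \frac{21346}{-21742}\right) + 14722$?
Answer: $\frac{992078872733}{67400200} \approx 14719.0$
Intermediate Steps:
$\left(- \frac{23277}{6200} - \frac{21346}{-21742}\right) + 14722 = \left(\left(-23277\right) \frac{1}{6200} - - \frac{10673}{10871}\right) + 14722 = \left(- \frac{23277}{6200} + \frac{10673}{10871}\right) + 14722 = - \frac{186871667}{67400200} + 14722 = \frac{992078872733}{67400200}$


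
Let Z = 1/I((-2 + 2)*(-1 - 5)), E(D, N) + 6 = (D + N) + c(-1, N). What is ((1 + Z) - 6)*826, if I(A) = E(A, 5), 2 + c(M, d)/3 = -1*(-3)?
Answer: -3717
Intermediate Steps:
c(M, d) = 3 (c(M, d) = -6 + 3*(-1*(-3)) = -6 + 3*3 = -6 + 9 = 3)
E(D, N) = -3 + D + N (E(D, N) = -6 + ((D + N) + 3) = -6 + (3 + D + N) = -3 + D + N)
I(A) = 2 + A (I(A) = -3 + A + 5 = 2 + A)
Z = 1/2 (Z = 1/(2 + (-2 + 2)*(-1 - 5)) = 1/(2 + 0*(-6)) = 1/(2 + 0) = 1/2 ≈ 0.50000)
((1 + Z) - 6)*826 = ((1 + 1/2) - 6)*826 = (3/2 - 6)*826 = -9/2*826 = -3717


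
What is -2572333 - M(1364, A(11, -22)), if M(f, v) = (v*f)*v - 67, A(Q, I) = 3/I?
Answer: -28295205/11 ≈ -2.5723e+6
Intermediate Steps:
M(f, v) = -67 + f*v² (M(f, v) = (f*v)*v - 67 = f*v² - 67 = -67 + f*v²)
-2572333 - M(1364, A(11, -22)) = -2572333 - (-67 + 1364*(3/(-22))²) = -2572333 - (-67 + 1364*(3*(-1/22))²) = -2572333 - (-67 + 1364*(-3/22)²) = -2572333 - (-67 + 1364*(9/484)) = -2572333 - (-67 + 279/11) = -2572333 - 1*(-458/11) = -2572333 + 458/11 = -28295205/11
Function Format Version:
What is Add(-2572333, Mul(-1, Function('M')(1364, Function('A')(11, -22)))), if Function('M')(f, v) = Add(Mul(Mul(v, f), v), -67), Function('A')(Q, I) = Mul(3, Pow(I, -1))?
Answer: Rational(-28295205, 11) ≈ -2.5723e+6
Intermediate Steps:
Function('M')(f, v) = Add(-67, Mul(f, Pow(v, 2))) (Function('M')(f, v) = Add(Mul(Mul(f, v), v), -67) = Add(Mul(f, Pow(v, 2)), -67) = Add(-67, Mul(f, Pow(v, 2))))
Add(-2572333, Mul(-1, Function('M')(1364, Function('A')(11, -22)))) = Add(-2572333, Mul(-1, Add(-67, Mul(1364, Pow(Mul(3, Pow(-22, -1)), 2))))) = Add(-2572333, Mul(-1, Add(-67, Mul(1364, Pow(Mul(3, Rational(-1, 22)), 2))))) = Add(-2572333, Mul(-1, Add(-67, Mul(1364, Pow(Rational(-3, 22), 2))))) = Add(-2572333, Mul(-1, Add(-67, Mul(1364, Rational(9, 484))))) = Add(-2572333, Mul(-1, Add(-67, Rational(279, 11)))) = Add(-2572333, Mul(-1, Rational(-458, 11))) = Add(-2572333, Rational(458, 11)) = Rational(-28295205, 11)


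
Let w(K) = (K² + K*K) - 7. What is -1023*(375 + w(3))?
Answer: -394878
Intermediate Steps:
w(K) = -7 + 2*K² (w(K) = (K² + K²) - 7 = 2*K² - 7 = -7 + 2*K²)
-1023*(375 + w(3)) = -1023*(375 + (-7 + 2*3²)) = -1023*(375 + (-7 + 2*9)) = -1023*(375 + (-7 + 18)) = -1023*(375 + 11) = -1023*386 = -394878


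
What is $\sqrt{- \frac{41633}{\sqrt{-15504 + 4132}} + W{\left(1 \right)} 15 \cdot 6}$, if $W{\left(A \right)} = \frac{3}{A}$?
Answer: $\frac{\sqrt{8729260920 + 236725238 i \sqrt{2843}}}{5686} \approx 19.296 + 10.116 i$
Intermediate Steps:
$\sqrt{- \frac{41633}{\sqrt{-15504 + 4132}} + W{\left(1 \right)} 15 \cdot 6} = \sqrt{- \frac{41633}{\sqrt{-15504 + 4132}} + \frac{3}{1} \cdot 15 \cdot 6} = \sqrt{- \frac{41633}{\sqrt{-11372}} + 3 \cdot 1 \cdot 15 \cdot 6} = \sqrt{- \frac{41633}{2 i \sqrt{2843}} + 3 \cdot 15 \cdot 6} = \sqrt{- 41633 \left(- \frac{i \sqrt{2843}}{5686}\right) + 45 \cdot 6} = \sqrt{\frac{41633 i \sqrt{2843}}{5686} + 270} = \sqrt{270 + \frac{41633 i \sqrt{2843}}{5686}}$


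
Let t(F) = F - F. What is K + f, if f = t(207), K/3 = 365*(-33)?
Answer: -36135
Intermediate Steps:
K = -36135 (K = 3*(365*(-33)) = 3*(-12045) = -36135)
t(F) = 0
f = 0
K + f = -36135 + 0 = -36135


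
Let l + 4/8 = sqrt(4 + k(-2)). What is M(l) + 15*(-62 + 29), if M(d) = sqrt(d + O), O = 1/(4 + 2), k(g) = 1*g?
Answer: -495 + sqrt(-3 + 9*sqrt(2))/3 ≈ -493.96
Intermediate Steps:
k(g) = g
O = 1/6 ≈ 0.16667
l = -1/2 + sqrt(2) (l = -1/2 + sqrt(4 - 2) = -1/2 + sqrt(2) ≈ 0.91421)
M(d) = sqrt(1/6 + d) (M(d) = sqrt(d + 1/6) = sqrt(1/6 + d))
M(l) + 15*(-62 + 29) = sqrt(6 + 36*(-1/2 + sqrt(2)))/6 + 15*(-62 + 29) = sqrt(6 + (-18 + 36*sqrt(2)))/6 + 15*(-33) = sqrt(-12 + 36*sqrt(2))/6 - 495 = -495 + sqrt(-12 + 36*sqrt(2))/6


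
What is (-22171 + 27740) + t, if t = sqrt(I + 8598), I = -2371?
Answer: 5569 + sqrt(6227) ≈ 5647.9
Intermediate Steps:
t = sqrt(6227) (t = sqrt(-2371 + 8598) = sqrt(6227) ≈ 78.911)
(-22171 + 27740) + t = (-22171 + 27740) + sqrt(6227) = 5569 + sqrt(6227)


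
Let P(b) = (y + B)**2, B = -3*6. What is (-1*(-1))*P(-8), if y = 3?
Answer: 225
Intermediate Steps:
B = -18
P(b) = 225 (P(b) = (3 - 18)**2 = (-15)**2 = 225)
(-1*(-1))*P(-8) = -1*(-1)*225 = 1*225 = 225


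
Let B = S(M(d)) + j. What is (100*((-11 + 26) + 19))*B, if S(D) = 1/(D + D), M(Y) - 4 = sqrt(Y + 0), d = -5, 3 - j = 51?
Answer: 1700*(-96*sqrt(5) + 383*I)/(sqrt(5) - 4*I) ≈ -1.6288e+5 - 181.02*I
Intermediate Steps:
j = -48 (j = 3 - 1*51 = 3 - 51 = -48)
M(Y) = 4 + sqrt(Y) (M(Y) = 4 + sqrt(Y + 0) = 4 + sqrt(Y))
S(D) = 1/(2*D)
B = -48 + 1/(2*(4 + I*sqrt(5))) (B = 1/(2*(4 + sqrt(-5))) - 48 = 1/(2*(4 + I*sqrt(5))) - 48 = -48 + 1/(2*(4 + I*sqrt(5))) ≈ -47.905 - 0.05324*I)
(100*((-11 + 26) + 19))*B = (100*((-11 + 26) + 19))*((-96*sqrt(5) + 383*I)/(2*(sqrt(5) - 4*I))) = (100*(15 + 19))*((-96*sqrt(5) + 383*I)/(2*(sqrt(5) - 4*I))) = (100*34)*((-96*sqrt(5) + 383*I)/(2*(sqrt(5) - 4*I))) = 3400*((-96*sqrt(5) + 383*I)/(2*(sqrt(5) - 4*I))) = 1700*(-96*sqrt(5) + 383*I)/(sqrt(5) - 4*I)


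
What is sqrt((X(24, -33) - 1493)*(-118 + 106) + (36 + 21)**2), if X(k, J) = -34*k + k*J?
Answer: sqrt(40461) ≈ 201.15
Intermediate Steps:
X(k, J) = -34*k + J*k
sqrt((X(24, -33) - 1493)*(-118 + 106) + (36 + 21)**2) = sqrt((24*(-34 - 33) - 1493)*(-118 + 106) + (36 + 21)**2) = sqrt((24*(-67) - 1493)*(-12) + 57**2) = sqrt((-1608 - 1493)*(-12) + 3249) = sqrt(-3101*(-12) + 3249) = sqrt(37212 + 3249) = sqrt(40461)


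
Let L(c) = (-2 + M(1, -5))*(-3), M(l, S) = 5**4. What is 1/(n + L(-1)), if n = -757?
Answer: -1/2626 ≈ -0.00038081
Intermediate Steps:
M(l, S) = 625
L(c) = -1869 (L(c) = (-2 + 625)*(-3) = 623*(-3) = -1869)
1/(n + L(-1)) = 1/(-757 - 1869) = 1/(-2626) = -1/2626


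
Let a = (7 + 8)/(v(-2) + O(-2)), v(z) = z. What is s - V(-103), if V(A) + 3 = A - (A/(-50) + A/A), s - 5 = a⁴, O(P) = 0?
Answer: 1311249/400 ≈ 3278.1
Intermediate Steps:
a = -15/2 (a = (7 + 8)/(-2 + 0) = 15/(-2) = 15*(-½) = -15/2 ≈ -7.5000)
s = 50705/16 (s = 5 + (-15/2)⁴ = 5 + 50625/16 = 50705/16 ≈ 3169.1)
V(A) = -4 + 51*A/50 (V(A) = -3 + (A - (A/(-50) + A/A)) = -3 + (A - (A*(-1/50) + 1)) = -3 + (A - (-A/50 + 1)) = -3 + (A - (1 - A/50)) = -3 + (A + (-1 + A/50)) = -3 + (-1 + 51*A/50) = -4 + 51*A/50)
s - V(-103) = 50705/16 - (-4 + (51/50)*(-103)) = 50705/16 - (-4 - 5253/50) = 50705/16 - 1*(-5453/50) = 50705/16 + 5453/50 = 1311249/400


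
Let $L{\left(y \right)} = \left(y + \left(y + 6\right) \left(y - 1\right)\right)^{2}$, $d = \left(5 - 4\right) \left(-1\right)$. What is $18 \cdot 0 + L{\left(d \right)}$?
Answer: $121$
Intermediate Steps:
$d = -1$ ($d = 1 \left(-1\right) = -1$)
$L{\left(y \right)} = \left(y + \left(-1 + y\right) \left(6 + y\right)\right)^{2}$ ($L{\left(y \right)} = \left(y + \left(6 + y\right) \left(-1 + y\right)\right)^{2} = \left(y + \left(-1 + y\right) \left(6 + y\right)\right)^{2}$)
$18 \cdot 0 + L{\left(d \right)} = 18 \cdot 0 + \left(-6 + \left(-1\right)^{2} + 6 \left(-1\right)\right)^{2} = 0 + \left(-6 + 1 - 6\right)^{2} = 0 + \left(-11\right)^{2} = 0 + 121 = 121$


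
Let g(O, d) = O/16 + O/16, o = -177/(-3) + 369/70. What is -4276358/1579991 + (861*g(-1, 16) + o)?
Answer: -2910984427/63199640 ≈ -46.060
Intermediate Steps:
o = 4499/70 (o = -177*(-1/3) + 369*(1/70) = 59 + 369/70 = 4499/70 ≈ 64.271)
g(O, d) = O/8 (g(O, d) = O*(1/16) + O*(1/16) = O/16 + O/16 = O/8)
-4276358/1579991 + (861*g(-1, 16) + o) = -4276358/1579991 + (861*((1/8)*(-1)) + 4499/70) = -4276358*1/1579991 + (861*(-1/8) + 4499/70) = -4276358/1579991 + (-861/8 + 4499/70) = -4276358/1579991 - 12139/280 = -2910984427/63199640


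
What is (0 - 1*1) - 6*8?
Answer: -49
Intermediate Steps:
(0 - 1*1) - 6*8 = (0 - 1) - 48 = -1 - 48 = -49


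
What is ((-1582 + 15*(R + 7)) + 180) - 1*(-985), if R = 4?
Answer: -252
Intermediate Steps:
((-1582 + 15*(R + 7)) + 180) - 1*(-985) = ((-1582 + 15*(4 + 7)) + 180) - 1*(-985) = ((-1582 + 15*11) + 180) + 985 = ((-1582 + 165) + 180) + 985 = (-1417 + 180) + 985 = -1237 + 985 = -252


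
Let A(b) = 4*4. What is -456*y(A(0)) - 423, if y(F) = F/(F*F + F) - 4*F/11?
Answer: 412011/187 ≈ 2203.3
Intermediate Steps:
A(b) = 16
y(F) = -4*F/11 + F/(F + F**2) (y(F) = F/(F**2 + F) - 4*F*(1/11) = F/(F + F**2) - 4*F/11 = -4*F/11 + F/(F + F**2))
-456*y(A(0)) - 423 = -456*(11 - 4*16 - 4*16**2)/(11*(1 + 16)) - 423 = -456*(11 - 64 - 4*256)/(11*17) - 423 = -456*(11 - 64 - 1024)/(11*17) - 423 = -456*(-1077)/(11*17) - 423 = -456*(-1077/187) - 423 = 491112/187 - 423 = 412011/187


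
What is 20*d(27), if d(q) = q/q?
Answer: 20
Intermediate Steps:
d(q) = 1
20*d(27) = 20*1 = 20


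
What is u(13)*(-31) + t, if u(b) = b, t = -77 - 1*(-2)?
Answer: -478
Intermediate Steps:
t = -75 (t = -77 + 2 = -75)
u(13)*(-31) + t = 13*(-31) - 75 = -403 - 75 = -478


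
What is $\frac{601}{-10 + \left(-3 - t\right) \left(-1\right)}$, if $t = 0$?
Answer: $- \frac{601}{7} \approx -85.857$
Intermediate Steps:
$\frac{601}{-10 + \left(-3 - t\right) \left(-1\right)} = \frac{601}{-10 + \left(-3 - 0\right) \left(-1\right)} = \frac{601}{-10 + \left(-3 + 0\right) \left(-1\right)} = \frac{601}{-10 - -3} = \frac{601}{-10 + 3} = \frac{601}{-7} = 601 \left(- \frac{1}{7}\right) = - \frac{601}{7}$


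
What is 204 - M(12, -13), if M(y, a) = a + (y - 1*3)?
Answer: 208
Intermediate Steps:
M(y, a) = -3 + a + y (M(y, a) = a + (y - 3) = a + (-3 + y) = -3 + a + y)
204 - M(12, -13) = 204 - (-3 - 13 + 12) = 204 - 1*(-4) = 204 + 4 = 208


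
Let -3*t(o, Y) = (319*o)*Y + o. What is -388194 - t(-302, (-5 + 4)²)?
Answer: -1261222/3 ≈ -4.2041e+5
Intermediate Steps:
t(o, Y) = -o/3 - 319*Y*o/3 (t(o, Y) = -((319*o)*Y + o)/3 = -(319*Y*o + o)/3 = -(o + 319*Y*o)/3 = -o/3 - 319*Y*o/3)
-388194 - t(-302, (-5 + 4)²) = -388194 - (-1)*(-302)*(1 + 319*(-5 + 4)²)/3 = -388194 - (-1)*(-302)*(1 + 319*(-1)²)/3 = -388194 - (-1)*(-302)*(1 + 319*1)/3 = -388194 - (-1)*(-302)*(1 + 319)/3 = -388194 - (-1)*(-302)*320/3 = -388194 - 1*96640/3 = -388194 - 96640/3 = -1261222/3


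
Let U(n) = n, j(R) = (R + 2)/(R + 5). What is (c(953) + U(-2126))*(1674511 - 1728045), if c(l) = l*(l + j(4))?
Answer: -145620777770/3 ≈ -4.8540e+10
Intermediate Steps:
j(R) = (2 + R)/(5 + R)
c(l) = l*(⅔ + l) (c(l) = l*(l + (2 + 4)/(5 + 4)) = l*(l + 6/9) = l*(l + (⅑)*6) = l*(l + ⅔) = l*(⅔ + l))
(c(953) + U(-2126))*(1674511 - 1728045) = ((⅓)*953*(2 + 3*953) - 2126)*(1674511 - 1728045) = ((⅓)*953*(2 + 2859) - 2126)*(-53534) = ((⅓)*953*2861 - 2126)*(-53534) = (2726533/3 - 2126)*(-53534) = (2720155/3)*(-53534) = -145620777770/3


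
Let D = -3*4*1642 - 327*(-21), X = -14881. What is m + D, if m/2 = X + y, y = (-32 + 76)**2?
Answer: -38727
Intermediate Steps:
y = 1936 (y = 44**2 = 1936)
D = -12837 (D = -12*1642 - 1*(-6867) = -19704 + 6867 = -12837)
m = -25890 (m = 2*(-14881 + 1936) = 2*(-12945) = -25890)
m + D = -25890 - 12837 = -38727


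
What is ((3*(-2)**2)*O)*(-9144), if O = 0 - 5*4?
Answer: 2194560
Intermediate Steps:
O = -20 (O = 0 - 20 = -20)
((3*(-2)**2)*O)*(-9144) = ((3*(-2)**2)*(-20))*(-9144) = ((3*4)*(-20))*(-9144) = (12*(-20))*(-9144) = -240*(-9144) = 2194560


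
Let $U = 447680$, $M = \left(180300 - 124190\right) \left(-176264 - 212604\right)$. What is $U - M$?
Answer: $21819831160$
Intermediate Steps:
$M = -21819383480$ ($M = 56110 \left(-388868\right) = -21819383480$)
$U - M = 447680 - -21819383480 = 447680 + 21819383480 = 21819831160$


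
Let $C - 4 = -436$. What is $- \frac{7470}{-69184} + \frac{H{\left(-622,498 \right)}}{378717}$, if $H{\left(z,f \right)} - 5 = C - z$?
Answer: $\frac{473751145}{4366859488} \approx 0.10849$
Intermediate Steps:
$C = -432$ ($C = 4 - 436 = -432$)
$H{\left(z,f \right)} = -427 - z$ ($H{\left(z,f \right)} = 5 - \left(432 + z\right) = -427 - z$)
$- \frac{7470}{-69184} + \frac{H{\left(-622,498 \right)}}{378717} = - \frac{7470}{-69184} + \frac{-427 - -622}{378717} = \left(-7470\right) \left(- \frac{1}{69184}\right) + \left(-427 + 622\right) \frac{1}{378717} = \frac{3735}{34592} + 195 \cdot \frac{1}{378717} = \frac{3735}{34592} + \frac{65}{126239} = \frac{473751145}{4366859488}$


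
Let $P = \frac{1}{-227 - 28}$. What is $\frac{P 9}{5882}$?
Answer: $- \frac{3}{499970} \approx -6.0004 \cdot 10^{-6}$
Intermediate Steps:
$P = - \frac{1}{255}$ ($P = \frac{1}{-255} = - \frac{1}{255} \approx -0.0039216$)
$\frac{P 9}{5882} = \frac{\left(- \frac{1}{255}\right) 9}{5882} = \left(- \frac{3}{85}\right) \frac{1}{5882} = - \frac{3}{499970}$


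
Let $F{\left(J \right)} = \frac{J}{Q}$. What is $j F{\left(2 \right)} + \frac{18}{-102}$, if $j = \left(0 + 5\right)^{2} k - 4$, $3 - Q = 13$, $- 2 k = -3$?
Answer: $- \frac{1169}{170} \approx -6.8765$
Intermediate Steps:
$k = \frac{3}{2}$ ($k = \left(- \frac{1}{2}\right) \left(-3\right) = \frac{3}{2} \approx 1.5$)
$Q = -10$ ($Q = 3 - 13 = -10$)
$F{\left(J \right)} = - \frac{J}{10}$ ($F{\left(J \right)} = \frac{J}{-10} = J \left(- \frac{1}{10}\right) = - \frac{J}{10}$)
$j = \frac{67}{2}$ ($j = \left(0 + 5\right)^{2} \cdot \frac{3}{2} - 4 = 5^{2} \cdot \frac{3}{2} - 4 = 25 \cdot \frac{3}{2} - 4 = \frac{75}{2} - 4 = \frac{67}{2} \approx 33.5$)
$j F{\left(2 \right)} + \frac{18}{-102} = \frac{67 \left(\left(- \frac{1}{10}\right) 2\right)}{2} + \frac{18}{-102} = \frac{67}{2} \left(- \frac{1}{5}\right) + 18 \left(- \frac{1}{102}\right) = - \frac{67}{10} - \frac{3}{17} = - \frac{1169}{170}$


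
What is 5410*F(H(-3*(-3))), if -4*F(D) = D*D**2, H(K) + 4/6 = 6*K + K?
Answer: -17688544115/54 ≈ -3.2757e+8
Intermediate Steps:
H(K) = -2/3 + 7*K (H(K) = -2/3 + (6*K + K) = -2/3 + 7*K)
F(D) = -D**3/4 (F(D) = -D*D**2/4 = -D**3/4)
5410*F(H(-3*(-3))) = 5410*(-(-2/3 + 7*(-3*(-3)))**3/4) = 5410*(-(-2/3 + 7*9)**3/4) = 5410*(-(-2/3 + 63)**3/4) = 5410*(-(187/3)**3/4) = 5410*(-1/4*6539203/27) = 5410*(-6539203/108) = -17688544115/54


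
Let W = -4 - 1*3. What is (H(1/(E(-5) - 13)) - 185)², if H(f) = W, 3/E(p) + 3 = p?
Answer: 36864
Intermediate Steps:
E(p) = 3/(-3 + p)
W = -7 (W = -4 - 3 = -7)
H(f) = -7
(H(1/(E(-5) - 13)) - 185)² = (-7 - 185)² = (-192)² = 36864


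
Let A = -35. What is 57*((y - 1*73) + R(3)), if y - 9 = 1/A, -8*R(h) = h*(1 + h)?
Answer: -261459/70 ≈ -3735.1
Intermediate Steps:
R(h) = -h*(1 + h)/8
y = 314/35 (y = 9 + 1/(-35) = 9 - 1/35 = 314/35 ≈ 8.9714)
57*((y - 1*73) + R(3)) = 57*((314/35 - 1*73) - ⅛*3*(1 + 3)) = 57*((314/35 - 73) - ⅛*3*4) = 57*(-2241/35 - 3/2) = 57*(-4587/70) = -261459/70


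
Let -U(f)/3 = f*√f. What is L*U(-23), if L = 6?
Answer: 414*I*√23 ≈ 1985.5*I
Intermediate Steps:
U(f) = -3*f^(3/2) (U(f) = -3*f*√f = -3*f^(3/2))
L*U(-23) = 6*(-(-69)*I*√23) = 6*(69*I*√23) = 414*I*√23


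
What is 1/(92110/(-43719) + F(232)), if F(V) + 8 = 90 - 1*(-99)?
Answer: 43719/7821029 ≈ 0.0055899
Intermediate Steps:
F(V) = 181 (F(V) = -8 + (90 - 1*(-99)) = -8 + (90 + 99) = -8 + 189 = 181)
1/(92110/(-43719) + F(232)) = 1/(92110/(-43719) + 181) = 1/(92110*(-1/43719) + 181) = 1/(-92110/43719 + 181) = 1/(7821029/43719) = 43719/7821029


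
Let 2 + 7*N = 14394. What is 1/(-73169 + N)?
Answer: -1/71113 ≈ -1.4062e-5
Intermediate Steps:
N = 2056 (N = -2/7 + (1/7)*14394 = -2/7 + 14394/7 = 2056)
1/(-73169 + N) = 1/(-73169 + 2056) = 1/(-71113) = -1/71113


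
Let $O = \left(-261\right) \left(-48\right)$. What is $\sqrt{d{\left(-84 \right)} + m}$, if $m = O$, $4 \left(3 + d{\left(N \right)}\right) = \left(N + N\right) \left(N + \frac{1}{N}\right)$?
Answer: $\frac{\sqrt{64214}}{2} \approx 126.7$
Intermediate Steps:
$O = 12528$
$d{\left(N \right)} = -3 + \frac{N \left(N + \frac{1}{N}\right)}{2}$ ($d{\left(N \right)} = -3 + \frac{\left(N + N\right) \left(N + \frac{1}{N}\right)}{4} = -3 + \frac{2 N \left(N + \frac{1}{N}\right)}{4} = -3 + \frac{N \left(N + \frac{1}{N}\right)}{2}$)
$m = 12528$
$\sqrt{d{\left(-84 \right)} + m} = \sqrt{\left(- \frac{5}{2} + \frac{\left(-84\right)^{2}}{2}\right) + 12528} = \sqrt{\left(- \frac{5}{2} + \frac{1}{2} \cdot 7056\right) + 12528} = \sqrt{\left(- \frac{5}{2} + 3528\right) + 12528} = \sqrt{\frac{7051}{2} + 12528} = \sqrt{\frac{32107}{2}} = \frac{\sqrt{64214}}{2}$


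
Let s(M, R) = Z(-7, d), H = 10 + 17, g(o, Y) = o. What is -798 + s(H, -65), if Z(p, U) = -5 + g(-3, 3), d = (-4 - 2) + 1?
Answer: -806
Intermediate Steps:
H = 27
d = -5 (d = -6 + 1 = -5)
Z(p, U) = -8 (Z(p, U) = -5 - 3 = -8)
s(M, R) = -8
-798 + s(H, -65) = -798 - 8 = -806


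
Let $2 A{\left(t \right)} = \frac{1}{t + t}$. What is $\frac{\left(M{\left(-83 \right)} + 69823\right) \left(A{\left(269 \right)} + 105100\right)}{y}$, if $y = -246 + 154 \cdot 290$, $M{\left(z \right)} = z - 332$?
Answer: $\frac{981148026276}{5973683} \approx 1.6425 \cdot 10^{5}$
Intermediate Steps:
$M{\left(z \right)} = -332 + z$
$A{\left(t \right)} = \frac{1}{4 t}$ ($A{\left(t \right)} = \frac{1}{2 \left(t + t\right)} = \frac{1}{2 \cdot 2 t} = \frac{\frac{1}{2} \frac{1}{t}}{2} = \frac{1}{4 t}$)
$y = 44414$ ($y = -246 + 44660 = 44414$)
$\frac{\left(M{\left(-83 \right)} + 69823\right) \left(A{\left(269 \right)} + 105100\right)}{y} = \frac{\left(\left(-332 - 83\right) + 69823\right) \left(\frac{1}{4 \cdot 269} + 105100\right)}{44414} = \left(-415 + 69823\right) \left(\frac{1}{4} \cdot \frac{1}{269} + 105100\right) \frac{1}{44414} = 69408 \left(\frac{1}{1076} + 105100\right) \frac{1}{44414} = 69408 \cdot \frac{113087601}{1076} \cdot \frac{1}{44414} = \frac{1962296052552}{269} \cdot \frac{1}{44414} = \frac{981148026276}{5973683}$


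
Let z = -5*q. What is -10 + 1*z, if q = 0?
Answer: -10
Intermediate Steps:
z = 0 (z = -5*0 = 0)
-10 + 1*z = -10 + 1*0 = -10 + 0 = -10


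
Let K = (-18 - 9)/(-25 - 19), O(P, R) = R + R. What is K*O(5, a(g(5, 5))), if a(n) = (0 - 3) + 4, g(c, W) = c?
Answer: 27/22 ≈ 1.2273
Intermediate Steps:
a(n) = 1 (a(n) = -3 + 4 = 1)
O(P, R) = 2*R
K = 27/44 (K = -27/(-44) = -27*(-1/44) = 27/44 ≈ 0.61364)
K*O(5, a(g(5, 5))) = 27*(2*1)/44 = (27/44)*2 = 27/22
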